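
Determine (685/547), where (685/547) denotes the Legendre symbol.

-1

Reduce the numerator: 685 ≡ 138 (mod 547), so (685/547) = (138/547).
Factor out 2: 138 = 2·69. Since 547 ≡ 3 (mod 8), (2/547) = -1. Now have -(69/547).
69 ≡ 1 (mod 4), so quadratic reciprocity gives (69/547) = (547/69). Reduce: 547 ≡ 64 (mod 69). Now have -(64/69).
Factor out 2: 64 = 2^6. Since 69 ≡ 5 (mod 8), (2/69) = -1, and (2/69)^6 = +1. Now have -(1/69).
(1/69) = 1. Collecting the sign factors: -1.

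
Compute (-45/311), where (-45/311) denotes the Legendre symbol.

(-45/311)
  = (266/311)    [-45 ≡ 266 mod 311]
  = (133/311)    [311 ≡ 7 mod 8 ⇒ (2/311) = +1]
  = (311/133)    [QR: 133 ≡ 1 mod 4, sign kept]
  = (45/133)    [311 ≡ 45 mod 133]
  = (133/45)    [QR: 45 ≡ 1 mod 4, sign kept]
  = (43/45)    [133 ≡ 43 mod 45]
  = (45/43)    [QR: 45 ≡ 1 mod 4, sign kept]
  = (2/43)    [45 ≡ 2 mod 43]
  = -(1/43)    [43 ≡ 3 mod 8 ⇒ (2/43) = -1]
  = -1    [(1/43) = 1]

-1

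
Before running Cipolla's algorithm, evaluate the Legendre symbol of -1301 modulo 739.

-1

Pull out -1: (-1301/739) = (-1/739)·(1301/739). Since 739 ≡ 3 (mod 4), (-1/739) = -1. Now have -(1301/739).
Reduce the numerator: 1301 ≡ 562 (mod 739), so (1301/739) = (562/739).
Factor out 2: 562 = 2·281. Since 739 ≡ 3 (mod 8), (2/739) = -1. Now have (281/739).
281 ≡ 1 (mod 4), so quadratic reciprocity gives (281/739) = (739/281). Reduce: 739 ≡ 177 (mod 281). Now have (177/281).
177 ≡ 1 (mod 4), so quadratic reciprocity gives (177/281) = (281/177). Reduce: 281 ≡ 104 (mod 177). Now have (104/177).
Factor out 2: 104 = 2^3·13. Since 177 ≡ 1 (mod 8), (2/177) = +1, and (2/177)^3 = +1. Now have (13/177).
13 ≡ 1 (mod 4), so quadratic reciprocity gives (13/177) = (177/13). Reduce: 177 ≡ 8 (mod 13). Now have (8/13).
Factor out 2: 8 = 2^3. Since 13 ≡ 5 (mod 8), (2/13) = -1, and (2/13)^3 = -1. Now have -(1/13).
(1/13) = 1. Collecting the sign factors: -1.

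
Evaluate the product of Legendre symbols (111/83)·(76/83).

-1

By multiplicativity, (111·76/83) = (111/83)·(76/83).
First factor (111/83):
(111/83)
  = (28/83)    [111 ≡ 28 mod 83]
  = (7/83)    [83 ≡ 3 mod 8 ⇒ (2/83)^2 = +1]
  = -(83/7)    [QR: both ≡ 3 mod 4, sign flips]
  = -(6/7)    [83 ≡ 6 mod 7]
  = -(3/7)    [7 ≡ 7 mod 8 ⇒ (2/7) = +1]
  = (7/3)    [QR: both ≡ 3 mod 4, sign flips]
  = (1/3)    [7 ≡ 1 mod 3]
  = 1    [(1/3) = 1]
Second factor (76/83):
(76/83)
  = (19/83)    [83 ≡ 3 mod 8 ⇒ (2/83)^2 = +1]
  = -(83/19)    [QR: both ≡ 3 mod 4, sign flips]
  = -(7/19)    [83 ≡ 7 mod 19]
  = (19/7)    [QR: both ≡ 3 mod 4, sign flips]
  = (5/7)    [19 ≡ 5 mod 7]
  = (7/5)    [QR: 5 ≡ 1 mod 4, sign kept]
  = (2/5)    [7 ≡ 2 mod 5]
  = -(1/5)    [5 ≡ 5 mod 8 ⇒ (2/5) = -1]
  = -1    [(1/5) = 1]
Product: (1)·(-1) = -1.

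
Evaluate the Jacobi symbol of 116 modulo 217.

Factor out 2: 116 = 2^2·29. Since 217 ≡ 1 (mod 8), (2 / 217) = +1, and (2 / 217)^2 = +1. Now have (29 / 217).
29 ≡ 1 (mod 4), so quadratic reciprocity gives (29 / 217) = (217 / 29). Reduce: 217 ≡ 14 (mod 29). Now have (14 / 29).
Factor out 2: 14 = 2·7. Since 29 ≡ 5 (mod 8), (2 / 29) = -1. Now have -(7 / 29).
29 ≡ 1 (mod 4), so quadratic reciprocity gives (7 / 29) = (29 / 7). Reduce: 29 ≡ 1 (mod 7). Now have -(1 / 7).
(1 / 7) = 1. Collecting the sign factors: -1.

-1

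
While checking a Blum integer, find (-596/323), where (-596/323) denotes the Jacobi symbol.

-1

Reduce the numerator: -596 ≡ 50 (mod 323), so (-596/323) = (50/323).
Factor out 2: 50 = 2·25. Since 323 ≡ 3 (mod 8), (2/323) = -1. Now have -(25/323).
25 ≡ 1 (mod 4), so quadratic reciprocity gives (25/323) = (323/25). Reduce: 323 ≡ 23 (mod 25). Now have -(23/25).
25 ≡ 1 (mod 4), so quadratic reciprocity gives (23/25) = (25/23). Reduce: 25 ≡ 2 (mod 23). Now have -(2/23).
Factor out 2: 2 = 2. Since 23 ≡ 7 (mod 8), (2/23) = +1. Now have -(1/23).
(1/23) = 1. Collecting the sign factors: -1.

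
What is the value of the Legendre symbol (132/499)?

1

Factor out 2: 132 = 2^2·33. Since 499 ≡ 3 (mod 8), (2/499) = -1, and (2/499)^2 = +1. Now have (33/499).
33 ≡ 1 (mod 4), so quadratic reciprocity gives (33/499) = (499/33). Reduce: 499 ≡ 4 (mod 33). Now have (4/33).
Factor out 2: 4 = 2^2. Since 33 ≡ 1 (mod 8), (2/33) = +1, and (2/33)^2 = +1. Now have (1/33).
(1/33) = 1. Collecting the sign factors: 1.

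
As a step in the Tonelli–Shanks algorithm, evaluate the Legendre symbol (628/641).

1

(628/641)
  = (157/641)    [641 ≡ 1 mod 8 ⇒ (2/641)^2 = +1]
  = (641/157)    [QR: 157 ≡ 1 mod 4, sign kept]
  = (13/157)    [641 ≡ 13 mod 157]
  = (157/13)    [QR: 13 ≡ 1 mod 4, sign kept]
  = (1/13)    [157 ≡ 1 mod 13]
  = 1    [(1/13) = 1]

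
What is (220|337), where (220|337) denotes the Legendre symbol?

(220|337)
  = (55|337)    [337 ≡ 1 mod 8 ⇒ (2|337)^2 = +1]
  = (337|55)    [QR: 337 ≡ 1 mod 4, sign kept]
  = (7|55)    [337 ≡ 7 mod 55]
  = -(55|7)    [QR: both ≡ 3 mod 4, sign flips]
  = -(6|7)    [55 ≡ 6 mod 7]
  = -(3|7)    [7 ≡ 7 mod 8 ⇒ (2|7) = +1]
  = (7|3)    [QR: both ≡ 3 mod 4, sign flips]
  = (1|3)    [7 ≡ 1 mod 3]
  = 1    [(1|3) = 1]

1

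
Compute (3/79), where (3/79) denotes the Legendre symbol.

-1

Both 3 ≡ 3 and 79 ≡ 3 (mod 4), so reciprocity gives (3/79) = -(79/3). Reduce: 79 ≡ 1 (mod 3). Now have -(1/3).
(1/3) = 1. Collecting the sign factors: -1.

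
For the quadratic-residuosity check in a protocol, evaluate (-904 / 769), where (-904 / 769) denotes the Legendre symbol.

Reduce the numerator: -904 ≡ 634 (mod 769), so (-904 / 769) = (634 / 769).
Factor out 2: 634 = 2·317. Since 769 ≡ 1 (mod 8), (2 / 769) = +1. Now have (317 / 769).
317 ≡ 1 (mod 4), so quadratic reciprocity gives (317 / 769) = (769 / 317). Reduce: 769 ≡ 135 (mod 317). Now have (135 / 317).
317 ≡ 1 (mod 4), so quadratic reciprocity gives (135 / 317) = (317 / 135). Reduce: 317 ≡ 47 (mod 135). Now have (47 / 135).
Both 47 ≡ 3 and 135 ≡ 3 (mod 4), so reciprocity gives (47 / 135) = -(135 / 47). Reduce: 135 ≡ 41 (mod 47). Now have -(41 / 47).
41 ≡ 1 (mod 4), so quadratic reciprocity gives (41 / 47) = (47 / 41). Reduce: 47 ≡ 6 (mod 41). Now have -(6 / 41).
Factor out 2: 6 = 2·3. Since 41 ≡ 1 (mod 8), (2 / 41) = +1. Now have -(3 / 41).
41 ≡ 1 (mod 4), so quadratic reciprocity gives (3 / 41) = (41 / 3). Reduce: 41 ≡ 2 (mod 3). Now have -(2 / 3).
Factor out 2: 2 = 2. Since 3 ≡ 3 (mod 8), (2 / 3) = -1. Now have (1 / 3).
(1 / 3) = 1. Collecting the sign factors: 1.

1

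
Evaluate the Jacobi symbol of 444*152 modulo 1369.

By multiplicativity, (444·152|1369) = (444|1369)·(152|1369).
First factor (444|1369):
(444|1369)
  = (111|1369)    [1369 ≡ 1 mod 8 ⇒ (2|1369)^2 = +1]
  = (1369|111)    [QR: 1369 ≡ 1 mod 4, sign kept]
  = (37|111)    [1369 ≡ 37 mod 111]
  = (111|37)    [QR: 37 ≡ 1 mod 4, sign kept]
  = (0|37)    [111 ≡ 0 mod 37]
  = 0    [numerator 0, gcd > 1]
Second factor (152|1369):
(152|1369)
  = (19|1369)    [1369 ≡ 1 mod 8 ⇒ (2|1369)^3 = +1]
  = (1369|19)    [QR: 1369 ≡ 1 mod 4, sign kept]
  = (1|19)    [1369 ≡ 1 mod 19]
  = 1    [(1|19) = 1]
Product: (0)·(1) = 0.

0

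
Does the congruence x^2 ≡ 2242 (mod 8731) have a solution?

no

(2242/8731)
  = -(1121/8731)    [8731 ≡ 3 mod 8 ⇒ (2/8731) = -1]
  = -(8731/1121)    [QR: 1121 ≡ 1 mod 4, sign kept]
  = -(884/1121)    [8731 ≡ 884 mod 1121]
  = -(221/1121)    [1121 ≡ 1 mod 8 ⇒ (2/1121)^2 = +1]
  = -(1121/221)    [QR: 221 ≡ 1 mod 4, sign kept]
  = -(16/221)    [1121 ≡ 16 mod 221]
  = -(1/221)    [221 ≡ 5 mod 8 ⇒ (2/221)^4 = +1]
  = -1    [(1/221) = 1]
(2242/8731) = -1, and 8731 is prime, so 2242 is not a quadratic residue mod 8731.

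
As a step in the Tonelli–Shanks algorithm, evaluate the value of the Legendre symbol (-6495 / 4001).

Pull out -1: (-6495 / 4001) = (-1 / 4001)·(6495 / 4001). Since 4001 ≡ 1 (mod 4), (-1 / 4001) = +1. Now have (6495 / 4001).
Reduce the numerator: 6495 ≡ 2494 (mod 4001), so (6495 / 4001) = (2494 / 4001).
Factor out 2: 2494 = 2·1247. Since 4001 ≡ 1 (mod 8), (2 / 4001) = +1. Now have (1247 / 4001).
4001 ≡ 1 (mod 4), so quadratic reciprocity gives (1247 / 4001) = (4001 / 1247). Reduce: 4001 ≡ 260 (mod 1247). Now have (260 / 1247).
Factor out 2: 260 = 2^2·65. Since 1247 ≡ 7 (mod 8), (2 / 1247) = +1, and (2 / 1247)^2 = +1. Now have (65 / 1247).
65 ≡ 1 (mod 4), so quadratic reciprocity gives (65 / 1247) = (1247 / 65). Reduce: 1247 ≡ 12 (mod 65). Now have (12 / 65).
Factor out 2: 12 = 2^2·3. Since 65 ≡ 1 (mod 8), (2 / 65) = +1, and (2 / 65)^2 = +1. Now have (3 / 65).
65 ≡ 1 (mod 4), so quadratic reciprocity gives (3 / 65) = (65 / 3). Reduce: 65 ≡ 2 (mod 3). Now have (2 / 3).
Factor out 2: 2 = 2. Since 3 ≡ 3 (mod 8), (2 / 3) = -1. Now have -(1 / 3).
(1 / 3) = 1. Collecting the sign factors: -1.

-1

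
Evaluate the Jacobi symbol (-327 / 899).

-1

(-327 / 899)
  = -(327 / 899)    [899 ≡ 3 mod 4 ⇒ (-1 / 899) = -1]
  = (899 / 327)    [QR: both ≡ 3 mod 4, sign flips]
  = (245 / 327)    [899 ≡ 245 mod 327]
  = (327 / 245)    [QR: 245 ≡ 1 mod 4, sign kept]
  = (82 / 245)    [327 ≡ 82 mod 245]
  = -(41 / 245)    [245 ≡ 5 mod 8 ⇒ (2 / 245) = -1]
  = -(245 / 41)    [QR: 41 ≡ 1 mod 4, sign kept]
  = -(40 / 41)    [245 ≡ 40 mod 41]
  = -(5 / 41)    [41 ≡ 1 mod 8 ⇒ (2 / 41)^3 = +1]
  = -(41 / 5)    [QR: 5 ≡ 1 mod 4, sign kept]
  = -(1 / 5)    [41 ≡ 1 mod 5]
  = -1    [(1 / 5) = 1]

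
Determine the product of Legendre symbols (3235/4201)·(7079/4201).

By multiplicativity, (3235·7079/4201) = (3235/4201)·(7079/4201).
First factor (3235/4201):
(3235/4201)
  = (4201/3235)    [QR: 4201 ≡ 1 mod 4, sign kept]
  = (966/3235)    [4201 ≡ 966 mod 3235]
  = -(483/3235)    [3235 ≡ 3 mod 8 ⇒ (2/3235) = -1]
  = (3235/483)    [QR: both ≡ 3 mod 4, sign flips]
  = (337/483)    [3235 ≡ 337 mod 483]
  = (483/337)    [QR: 337 ≡ 1 mod 4, sign kept]
  = (146/337)    [483 ≡ 146 mod 337]
  = (73/337)    [337 ≡ 1 mod 8 ⇒ (2/337) = +1]
  = (337/73)    [QR: 73 ≡ 1 mod 4, sign kept]
  = (45/73)    [337 ≡ 45 mod 73]
  = (73/45)    [QR: 45 ≡ 1 mod 4, sign kept]
  = (28/45)    [73 ≡ 28 mod 45]
  = (7/45)    [45 ≡ 5 mod 8 ⇒ (2/45)^2 = +1]
  = (45/7)    [QR: 45 ≡ 1 mod 4, sign kept]
  = (3/7)    [45 ≡ 3 mod 7]
  = -(7/3)    [QR: both ≡ 3 mod 4, sign flips]
  = -(1/3)    [7 ≡ 1 mod 3]
  = -1    [(1/3) = 1]
Second factor (7079/4201):
(7079/4201)
  = (2878/4201)    [7079 ≡ 2878 mod 4201]
  = (1439/4201)    [4201 ≡ 1 mod 8 ⇒ (2/4201) = +1]
  = (4201/1439)    [QR: 4201 ≡ 1 mod 4, sign kept]
  = (1323/1439)    [4201 ≡ 1323 mod 1439]
  = -(1439/1323)    [QR: both ≡ 3 mod 4, sign flips]
  = -(116/1323)    [1439 ≡ 116 mod 1323]
  = -(29/1323)    [1323 ≡ 3 mod 8 ⇒ (2/1323)^2 = +1]
  = -(1323/29)    [QR: 29 ≡ 1 mod 4, sign kept]
  = -(18/29)    [1323 ≡ 18 mod 29]
  = (9/29)    [29 ≡ 5 mod 8 ⇒ (2/29) = -1]
  = (29/9)    [QR: 9 ≡ 1 mod 4, sign kept]
  = (2/9)    [29 ≡ 2 mod 9]
  = (1/9)    [9 ≡ 1 mod 8 ⇒ (2/9) = +1]
  = 1    [(1/9) = 1]
Product: (-1)·(1) = -1.

-1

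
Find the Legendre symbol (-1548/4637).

Pull out -1: (-1548/4637) = (-1/4637)·(1548/4637). Since 4637 ≡ 1 (mod 4), (-1/4637) = +1. Now have (1548/4637).
Factor out 2: 1548 = 2^2·387. Since 4637 ≡ 5 (mod 8), (2/4637) = -1, and (2/4637)^2 = +1. Now have (387/4637).
4637 ≡ 1 (mod 4), so quadratic reciprocity gives (387/4637) = (4637/387). Reduce: 4637 ≡ 380 (mod 387). Now have (380/387).
Factor out 2: 380 = 2^2·95. Since 387 ≡ 3 (mod 8), (2/387) = -1, and (2/387)^2 = +1. Now have (95/387).
Both 95 ≡ 3 and 387 ≡ 3 (mod 4), so reciprocity gives (95/387) = -(387/95). Reduce: 387 ≡ 7 (mod 95). Now have -(7/95).
Both 7 ≡ 3 and 95 ≡ 3 (mod 4), so reciprocity gives (7/95) = -(95/7). Reduce: 95 ≡ 4 (mod 7). Now have (4/7).
Factor out 2: 4 = 2^2. Since 7 ≡ 7 (mod 8), (2/7) = +1, and (2/7)^2 = +1. Now have (1/7).
(1/7) = 1. Collecting the sign factors: 1.

1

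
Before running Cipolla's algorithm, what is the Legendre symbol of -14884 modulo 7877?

Reduce the numerator: -14884 ≡ 870 (mod 7877), so (-14884 / 7877) = (870 / 7877).
Factor out 2: 870 = 2·435. Since 7877 ≡ 5 (mod 8), (2 / 7877) = -1. Now have -(435 / 7877).
7877 ≡ 1 (mod 4), so quadratic reciprocity gives (435 / 7877) = (7877 / 435). Reduce: 7877 ≡ 47 (mod 435). Now have -(47 / 435).
Both 47 ≡ 3 and 435 ≡ 3 (mod 4), so reciprocity gives (47 / 435) = -(435 / 47). Reduce: 435 ≡ 12 (mod 47). Now have (12 / 47).
Factor out 2: 12 = 2^2·3. Since 47 ≡ 7 (mod 8), (2 / 47) = +1, and (2 / 47)^2 = +1. Now have (3 / 47).
Both 3 ≡ 3 and 47 ≡ 3 (mod 4), so reciprocity gives (3 / 47) = -(47 / 3). Reduce: 47 ≡ 2 (mod 3). Now have -(2 / 3).
Factor out 2: 2 = 2. Since 3 ≡ 3 (mod 8), (2 / 3) = -1. Now have (1 / 3).
(1 / 3) = 1. Collecting the sign factors: 1.

1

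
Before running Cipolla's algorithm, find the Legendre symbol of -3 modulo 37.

1

(-3/37)
  = (34/37)    [-3 ≡ 34 mod 37]
  = -(17/37)    [37 ≡ 5 mod 8 ⇒ (2/37) = -1]
  = -(37/17)    [QR: 17 ≡ 1 mod 4, sign kept]
  = -(3/17)    [37 ≡ 3 mod 17]
  = -(17/3)    [QR: 17 ≡ 1 mod 4, sign kept]
  = -(2/3)    [17 ≡ 2 mod 3]
  = (1/3)    [3 ≡ 3 mod 8 ⇒ (2/3) = -1]
  = 1    [(1/3) = 1]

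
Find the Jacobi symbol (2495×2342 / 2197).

-1

By multiplicativity, (2495·2342 / 2197) = (2495 / 2197)·(2342 / 2197).
First factor (2495 / 2197):
Reduce the numerator: 2495 ≡ 298 (mod 2197), so (2495 / 2197) = (298 / 2197).
Factor out 2: 298 = 2·149. Since 2197 ≡ 5 (mod 8), (2 / 2197) = -1. Now have -(149 / 2197).
149 ≡ 1 (mod 4), so quadratic reciprocity gives (149 / 2197) = (2197 / 149). Reduce: 2197 ≡ 111 (mod 149). Now have -(111 / 149).
149 ≡ 1 (mod 4), so quadratic reciprocity gives (111 / 149) = (149 / 111). Reduce: 149 ≡ 38 (mod 111). Now have -(38 / 111).
Factor out 2: 38 = 2·19. Since 111 ≡ 7 (mod 8), (2 / 111) = +1. Now have -(19 / 111).
Both 19 ≡ 3 and 111 ≡ 3 (mod 4), so reciprocity gives (19 / 111) = -(111 / 19). Reduce: 111 ≡ 16 (mod 19). Now have (16 / 19).
Factor out 2: 16 = 2^4. Since 19 ≡ 3 (mod 8), (2 / 19) = -1, and (2 / 19)^4 = +1. Now have (1 / 19).
(1 / 19) = 1. Collecting the sign factors: 1.
Second factor (2342 / 2197):
Reduce the numerator: 2342 ≡ 145 (mod 2197), so (2342 / 2197) = (145 / 2197).
145 ≡ 1 (mod 4), so quadratic reciprocity gives (145 / 2197) = (2197 / 145). Reduce: 2197 ≡ 22 (mod 145). Now have (22 / 145).
Factor out 2: 22 = 2·11. Since 145 ≡ 1 (mod 8), (2 / 145) = +1. Now have (11 / 145).
145 ≡ 1 (mod 4), so quadratic reciprocity gives (11 / 145) = (145 / 11). Reduce: 145 ≡ 2 (mod 11). Now have (2 / 11).
Factor out 2: 2 = 2. Since 11 ≡ 3 (mod 8), (2 / 11) = -1. Now have -(1 / 11).
(1 / 11) = 1. Collecting the sign factors: -1.
Product: (1)·(-1) = -1.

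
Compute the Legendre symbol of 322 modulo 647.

Factor out 2: 322 = 2·161. Since 647 ≡ 7 (mod 8), (2/647) = +1. Now have (161/647).
161 ≡ 1 (mod 4), so quadratic reciprocity gives (161/647) = (647/161). Reduce: 647 ≡ 3 (mod 161). Now have (3/161).
161 ≡ 1 (mod 4), so quadratic reciprocity gives (3/161) = (161/3). Reduce: 161 ≡ 2 (mod 3). Now have (2/3).
Factor out 2: 2 = 2. Since 3 ≡ 3 (mod 8), (2/3) = -1. Now have -(1/3).
(1/3) = 1. Collecting the sign factors: -1.

-1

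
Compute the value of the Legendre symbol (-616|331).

Reduce the numerator: -616 ≡ 46 (mod 331), so (-616|331) = (46|331).
Factor out 2: 46 = 2·23. Since 331 ≡ 3 (mod 8), (2|331) = -1. Now have -(23|331).
Both 23 ≡ 3 and 331 ≡ 3 (mod 4), so reciprocity gives (23|331) = -(331|23). Reduce: 331 ≡ 9 (mod 23). Now have (9|23).
9 ≡ 1 (mod 4), so quadratic reciprocity gives (9|23) = (23|9). Reduce: 23 ≡ 5 (mod 9). Now have (5|9).
5 ≡ 1 (mod 4), so quadratic reciprocity gives (5|9) = (9|5). Reduce: 9 ≡ 4 (mod 5). Now have (4|5).
Factor out 2: 4 = 2^2. Since 5 ≡ 5 (mod 8), (2|5) = -1, and (2|5)^2 = +1. Now have (1|5).
(1|5) = 1. Collecting the sign factors: 1.

1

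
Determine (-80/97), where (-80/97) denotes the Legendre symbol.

-1

(-80/97)
  = (17/97)    [-80 ≡ 17 mod 97]
  = (97/17)    [QR: 17 ≡ 1 mod 4, sign kept]
  = (12/17)    [97 ≡ 12 mod 17]
  = (3/17)    [17 ≡ 1 mod 8 ⇒ (2/17)^2 = +1]
  = (17/3)    [QR: 17 ≡ 1 mod 4, sign kept]
  = (2/3)    [17 ≡ 2 mod 3]
  = -(1/3)    [3 ≡ 3 mod 8 ⇒ (2/3) = -1]
  = -1    [(1/3) = 1]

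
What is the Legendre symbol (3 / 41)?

-1

41 ≡ 1 (mod 4), so quadratic reciprocity gives (3 / 41) = (41 / 3). Reduce: 41 ≡ 2 (mod 3). Now have (2 / 3).
Factor out 2: 2 = 2. Since 3 ≡ 3 (mod 8), (2 / 3) = -1. Now have -(1 / 3).
(1 / 3) = 1. Collecting the sign factors: -1.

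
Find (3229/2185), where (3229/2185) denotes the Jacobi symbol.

-1

(3229/2185)
  = (1044/2185)    [3229 ≡ 1044 mod 2185]
  = (261/2185)    [2185 ≡ 1 mod 8 ⇒ (2/2185)^2 = +1]
  = (2185/261)    [QR: 261 ≡ 1 mod 4, sign kept]
  = (97/261)    [2185 ≡ 97 mod 261]
  = (261/97)    [QR: 97 ≡ 1 mod 4, sign kept]
  = (67/97)    [261 ≡ 67 mod 97]
  = (97/67)    [QR: 97 ≡ 1 mod 4, sign kept]
  = (30/67)    [97 ≡ 30 mod 67]
  = -(15/67)    [67 ≡ 3 mod 8 ⇒ (2/67) = -1]
  = (67/15)    [QR: both ≡ 3 mod 4, sign flips]
  = (7/15)    [67 ≡ 7 mod 15]
  = -(15/7)    [QR: both ≡ 3 mod 4, sign flips]
  = -(1/7)    [15 ≡ 1 mod 7]
  = -1    [(1/7) = 1]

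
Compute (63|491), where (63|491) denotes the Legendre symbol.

-1

Both 63 ≡ 3 and 491 ≡ 3 (mod 4), so reciprocity gives (63|491) = -(491|63). Reduce: 491 ≡ 50 (mod 63). Now have -(50|63).
Factor out 2: 50 = 2·25. Since 63 ≡ 7 (mod 8), (2|63) = +1. Now have -(25|63).
25 ≡ 1 (mod 4), so quadratic reciprocity gives (25|63) = (63|25). Reduce: 63 ≡ 13 (mod 25). Now have -(13|25).
13 ≡ 1 (mod 4), so quadratic reciprocity gives (13|25) = (25|13). Reduce: 25 ≡ 12 (mod 13). Now have -(12|13).
Factor out 2: 12 = 2^2·3. Since 13 ≡ 5 (mod 8), (2|13) = -1, and (2|13)^2 = +1. Now have -(3|13).
13 ≡ 1 (mod 4), so quadratic reciprocity gives (3|13) = (13|3). Reduce: 13 ≡ 1 (mod 3). Now have -(1|3).
(1|3) = 1. Collecting the sign factors: -1.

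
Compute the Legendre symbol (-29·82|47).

-1

By multiplicativity, (-29·82|47) = (-29|47)·(82|47).
First factor (-29|47):
(-29|47)
  = (18|47)    [-29 ≡ 18 mod 47]
  = (9|47)    [47 ≡ 7 mod 8 ⇒ (2|47) = +1]
  = (47|9)    [QR: 9 ≡ 1 mod 4, sign kept]
  = (2|9)    [47 ≡ 2 mod 9]
  = (1|9)    [9 ≡ 1 mod 8 ⇒ (2|9) = +1]
  = 1    [(1|9) = 1]
Second factor (82|47):
(82|47)
  = (35|47)    [82 ≡ 35 mod 47]
  = -(47|35)    [QR: both ≡ 3 mod 4, sign flips]
  = -(12|35)    [47 ≡ 12 mod 35]
  = -(3|35)    [35 ≡ 3 mod 8 ⇒ (2|35)^2 = +1]
  = (35|3)    [QR: both ≡ 3 mod 4, sign flips]
  = (2|3)    [35 ≡ 2 mod 3]
  = -(1|3)    [3 ≡ 3 mod 8 ⇒ (2|3) = -1]
  = -1    [(1|3) = 1]
Product: (1)·(-1) = -1.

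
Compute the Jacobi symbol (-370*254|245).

By multiplicativity, (-370·254|245) = (-370|245)·(254|245).
First factor (-370|245):
(-370|245)
  = (370|245)    [245 ≡ 1 mod 4 ⇒ (-1|245) = +1]
  = (125|245)    [370 ≡ 125 mod 245]
  = (245|125)    [QR: 125 ≡ 1 mod 4, sign kept]
  = (120|125)    [245 ≡ 120 mod 125]
  = -(15|125)    [125 ≡ 5 mod 8 ⇒ (2|125)^3 = -1]
  = -(125|15)    [QR: 125 ≡ 1 mod 4, sign kept]
  = -(5|15)    [125 ≡ 5 mod 15]
  = -(15|5)    [QR: 5 ≡ 1 mod 4, sign kept]
  = -(0|5)    [15 ≡ 0 mod 5]
  = 0    [numerator 0, gcd > 1]
Second factor (254|245):
(254|245)
  = (9|245)    [254 ≡ 9 mod 245]
  = (245|9)    [QR: 9 ≡ 1 mod 4, sign kept]
  = (2|9)    [245 ≡ 2 mod 9]
  = (1|9)    [9 ≡ 1 mod 8 ⇒ (2|9) = +1]
  = 1    [(1|9) = 1]
Product: (0)·(1) = 0.

0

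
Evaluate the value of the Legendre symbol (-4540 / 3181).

1

(-4540 / 3181)
  = (4540 / 3181)    [3181 ≡ 1 mod 4 ⇒ (-1 / 3181) = +1]
  = (1359 / 3181)    [4540 ≡ 1359 mod 3181]
  = (3181 / 1359)    [QR: 3181 ≡ 1 mod 4, sign kept]
  = (463 / 1359)    [3181 ≡ 463 mod 1359]
  = -(1359 / 463)    [QR: both ≡ 3 mod 4, sign flips]
  = -(433 / 463)    [1359 ≡ 433 mod 463]
  = -(463 / 433)    [QR: 433 ≡ 1 mod 4, sign kept]
  = -(30 / 433)    [463 ≡ 30 mod 433]
  = -(15 / 433)    [433 ≡ 1 mod 8 ⇒ (2 / 433) = +1]
  = -(433 / 15)    [QR: 433 ≡ 1 mod 4, sign kept]
  = -(13 / 15)    [433 ≡ 13 mod 15]
  = -(15 / 13)    [QR: 13 ≡ 1 mod 4, sign kept]
  = -(2 / 13)    [15 ≡ 2 mod 13]
  = (1 / 13)    [13 ≡ 5 mod 8 ⇒ (2 / 13) = -1]
  = 1    [(1 / 13) = 1]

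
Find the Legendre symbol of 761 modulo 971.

1

(761|971)
  = (971|761)    [QR: 761 ≡ 1 mod 4, sign kept]
  = (210|761)    [971 ≡ 210 mod 761]
  = (105|761)    [761 ≡ 1 mod 8 ⇒ (2|761) = +1]
  = (761|105)    [QR: 105 ≡ 1 mod 4, sign kept]
  = (26|105)    [761 ≡ 26 mod 105]
  = (13|105)    [105 ≡ 1 mod 8 ⇒ (2|105) = +1]
  = (105|13)    [QR: 13 ≡ 1 mod 4, sign kept]
  = (1|13)    [105 ≡ 1 mod 13]
  = 1    [(1|13) = 1]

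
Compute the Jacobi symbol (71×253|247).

-1

By multiplicativity, (71·253|247) = (71|247)·(253|247).
First factor (71|247):
Both 71 ≡ 3 and 247 ≡ 3 (mod 4), so reciprocity gives (71|247) = -(247|71). Reduce: 247 ≡ 34 (mod 71). Now have -(34|71).
Factor out 2: 34 = 2·17. Since 71 ≡ 7 (mod 8), (2|71) = +1. Now have -(17|71).
17 ≡ 1 (mod 4), so quadratic reciprocity gives (17|71) = (71|17). Reduce: 71 ≡ 3 (mod 17). Now have -(3|17).
17 ≡ 1 (mod 4), so quadratic reciprocity gives (3|17) = (17|3). Reduce: 17 ≡ 2 (mod 3). Now have -(2|3).
Factor out 2: 2 = 2. Since 3 ≡ 3 (mod 8), (2|3) = -1. Now have (1|3).
(1|3) = 1. Collecting the sign factors: 1.
Second factor (253|247):
Reduce the numerator: 253 ≡ 6 (mod 247), so (253|247) = (6|247).
Factor out 2: 6 = 2·3. Since 247 ≡ 7 (mod 8), (2|247) = +1. Now have (3|247).
Both 3 ≡ 3 and 247 ≡ 3 (mod 4), so reciprocity gives (3|247) = -(247|3). Reduce: 247 ≡ 1 (mod 3). Now have -(1|3).
(1|3) = 1. Collecting the sign factors: -1.
Product: (1)·(-1) = -1.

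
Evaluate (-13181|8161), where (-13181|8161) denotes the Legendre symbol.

-1

(-13181|8161)
  = (3141|8161)    [-13181 ≡ 3141 mod 8161]
  = (8161|3141)    [QR: 3141 ≡ 1 mod 4, sign kept]
  = (1879|3141)    [8161 ≡ 1879 mod 3141]
  = (3141|1879)    [QR: 3141 ≡ 1 mod 4, sign kept]
  = (1262|1879)    [3141 ≡ 1262 mod 1879]
  = (631|1879)    [1879 ≡ 7 mod 8 ⇒ (2|1879) = +1]
  = -(1879|631)    [QR: both ≡ 3 mod 4, sign flips]
  = -(617|631)    [1879 ≡ 617 mod 631]
  = -(631|617)    [QR: 617 ≡ 1 mod 4, sign kept]
  = -(14|617)    [631 ≡ 14 mod 617]
  = -(7|617)    [617 ≡ 1 mod 8 ⇒ (2|617) = +1]
  = -(617|7)    [QR: 617 ≡ 1 mod 4, sign kept]
  = -(1|7)    [617 ≡ 1 mod 7]
  = -1    [(1|7) = 1]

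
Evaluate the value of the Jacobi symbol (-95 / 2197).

1

Reduce the numerator: -95 ≡ 2102 (mod 2197), so (-95 / 2197) = (2102 / 2197).
Factor out 2: 2102 = 2·1051. Since 2197 ≡ 5 (mod 8), (2 / 2197) = -1. Now have -(1051 / 2197).
2197 ≡ 1 (mod 4), so quadratic reciprocity gives (1051 / 2197) = (2197 / 1051). Reduce: 2197 ≡ 95 (mod 1051). Now have -(95 / 1051).
Both 95 ≡ 3 and 1051 ≡ 3 (mod 4), so reciprocity gives (95 / 1051) = -(1051 / 95). Reduce: 1051 ≡ 6 (mod 95). Now have (6 / 95).
Factor out 2: 6 = 2·3. Since 95 ≡ 7 (mod 8), (2 / 95) = +1. Now have (3 / 95).
Both 3 ≡ 3 and 95 ≡ 3 (mod 4), so reciprocity gives (3 / 95) = -(95 / 3). Reduce: 95 ≡ 2 (mod 3). Now have -(2 / 3).
Factor out 2: 2 = 2. Since 3 ≡ 3 (mod 8), (2 / 3) = -1. Now have (1 / 3).
(1 / 3) = 1. Collecting the sign factors: 1.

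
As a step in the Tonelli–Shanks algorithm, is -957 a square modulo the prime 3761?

yes

Reduce the numerator: -957 ≡ 2804 (mod 3761), so (-957/3761) = (2804/3761).
Factor out 2: 2804 = 2^2·701. Since 3761 ≡ 1 (mod 8), (2/3761) = +1, and (2/3761)^2 = +1. Now have (701/3761).
701 ≡ 1 (mod 4), so quadratic reciprocity gives (701/3761) = (3761/701). Reduce: 3761 ≡ 256 (mod 701). Now have (256/701).
Factor out 2: 256 = 2^8. Since 701 ≡ 5 (mod 8), (2/701) = -1, and (2/701)^8 = +1. Now have (1/701).
(1/701) = 1. Collecting the sign factors: 1.
(-957/3761) = 1, and 3761 is prime, so -957 is a quadratic residue mod 3761.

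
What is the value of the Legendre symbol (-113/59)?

(-113/59)
  = (5/59)    [-113 ≡ 5 mod 59]
  = (59/5)    [QR: 5 ≡ 1 mod 4, sign kept]
  = (4/5)    [59 ≡ 4 mod 5]
  = (1/5)    [5 ≡ 5 mod 8 ⇒ (2/5)^2 = +1]
  = 1    [(1/5) = 1]

1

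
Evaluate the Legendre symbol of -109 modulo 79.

Pull out -1: (-109 / 79) = (-1 / 79)·(109 / 79). Since 79 ≡ 3 (mod 4), (-1 / 79) = -1. Now have -(109 / 79).
Reduce the numerator: 109 ≡ 30 (mod 79), so (109 / 79) = (30 / 79).
Factor out 2: 30 = 2·15. Since 79 ≡ 7 (mod 8), (2 / 79) = +1. Now have -(15 / 79).
Both 15 ≡ 3 and 79 ≡ 3 (mod 4), so reciprocity gives (15 / 79) = -(79 / 15). Reduce: 79 ≡ 4 (mod 15). Now have (4 / 15).
Factor out 2: 4 = 2^2. Since 15 ≡ 7 (mod 8), (2 / 15) = +1, and (2 / 15)^2 = +1. Now have (1 / 15).
(1 / 15) = 1. Collecting the sign factors: 1.

1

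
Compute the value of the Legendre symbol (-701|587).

-1

Reduce the numerator: -701 ≡ 473 (mod 587), so (-701|587) = (473|587).
473 ≡ 1 (mod 4), so quadratic reciprocity gives (473|587) = (587|473). Reduce: 587 ≡ 114 (mod 473). Now have (114|473).
Factor out 2: 114 = 2·57. Since 473 ≡ 1 (mod 8), (2|473) = +1. Now have (57|473).
57 ≡ 1 (mod 4), so quadratic reciprocity gives (57|473) = (473|57). Reduce: 473 ≡ 17 (mod 57). Now have (17|57).
17 ≡ 1 (mod 4), so quadratic reciprocity gives (17|57) = (57|17). Reduce: 57 ≡ 6 (mod 17). Now have (6|17).
Factor out 2: 6 = 2·3. Since 17 ≡ 1 (mod 8), (2|17) = +1. Now have (3|17).
17 ≡ 1 (mod 4), so quadratic reciprocity gives (3|17) = (17|3). Reduce: 17 ≡ 2 (mod 3). Now have (2|3).
Factor out 2: 2 = 2. Since 3 ≡ 3 (mod 8), (2|3) = -1. Now have -(1|3).
(1|3) = 1. Collecting the sign factors: -1.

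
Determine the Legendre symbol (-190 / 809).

Reduce the numerator: -190 ≡ 619 (mod 809), so (-190 / 809) = (619 / 809).
809 ≡ 1 (mod 4), so quadratic reciprocity gives (619 / 809) = (809 / 619). Reduce: 809 ≡ 190 (mod 619). Now have (190 / 619).
Factor out 2: 190 = 2·95. Since 619 ≡ 3 (mod 8), (2 / 619) = -1. Now have -(95 / 619).
Both 95 ≡ 3 and 619 ≡ 3 (mod 4), so reciprocity gives (95 / 619) = -(619 / 95). Reduce: 619 ≡ 49 (mod 95). Now have (49 / 95).
49 ≡ 1 (mod 4), so quadratic reciprocity gives (49 / 95) = (95 / 49). Reduce: 95 ≡ 46 (mod 49). Now have (46 / 49).
Factor out 2: 46 = 2·23. Since 49 ≡ 1 (mod 8), (2 / 49) = +1. Now have (23 / 49).
49 ≡ 1 (mod 4), so quadratic reciprocity gives (23 / 49) = (49 / 23). Reduce: 49 ≡ 3 (mod 23). Now have (3 / 23).
Both 3 ≡ 3 and 23 ≡ 3 (mod 4), so reciprocity gives (3 / 23) = -(23 / 3). Reduce: 23 ≡ 2 (mod 3). Now have -(2 / 3).
Factor out 2: 2 = 2. Since 3 ≡ 3 (mod 8), (2 / 3) = -1. Now have (1 / 3).
(1 / 3) = 1. Collecting the sign factors: 1.

1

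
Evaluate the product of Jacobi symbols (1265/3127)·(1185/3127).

-1

By multiplicativity, (1265·1185/3127) = (1265/3127)·(1185/3127).
First factor (1265/3127):
(1265/3127)
  = (3127/1265)    [QR: 1265 ≡ 1 mod 4, sign kept]
  = (597/1265)    [3127 ≡ 597 mod 1265]
  = (1265/597)    [QR: 597 ≡ 1 mod 4, sign kept]
  = (71/597)    [1265 ≡ 71 mod 597]
  = (597/71)    [QR: 597 ≡ 1 mod 4, sign kept]
  = (29/71)    [597 ≡ 29 mod 71]
  = (71/29)    [QR: 29 ≡ 1 mod 4, sign kept]
  = (13/29)    [71 ≡ 13 mod 29]
  = (29/13)    [QR: 13 ≡ 1 mod 4, sign kept]
  = (3/13)    [29 ≡ 3 mod 13]
  = (13/3)    [QR: 13 ≡ 1 mod 4, sign kept]
  = (1/3)    [13 ≡ 1 mod 3]
  = 1    [(1/3) = 1]
Second factor (1185/3127):
(1185/3127)
  = (3127/1185)    [QR: 1185 ≡ 1 mod 4, sign kept]
  = (757/1185)    [3127 ≡ 757 mod 1185]
  = (1185/757)    [QR: 757 ≡ 1 mod 4, sign kept]
  = (428/757)    [1185 ≡ 428 mod 757]
  = (107/757)    [757 ≡ 5 mod 8 ⇒ (2/757)^2 = +1]
  = (757/107)    [QR: 757 ≡ 1 mod 4, sign kept]
  = (8/107)    [757 ≡ 8 mod 107]
  = -(1/107)    [107 ≡ 3 mod 8 ⇒ (2/107)^3 = -1]
  = -1    [(1/107) = 1]
Product: (1)·(-1) = -1.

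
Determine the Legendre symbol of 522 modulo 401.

1

Reduce the numerator: 522 ≡ 121 (mod 401), so (522/401) = (121/401).
121 ≡ 1 (mod 4), so quadratic reciprocity gives (121/401) = (401/121). Reduce: 401 ≡ 38 (mod 121). Now have (38/121).
Factor out 2: 38 = 2·19. Since 121 ≡ 1 (mod 8), (2/121) = +1. Now have (19/121).
121 ≡ 1 (mod 4), so quadratic reciprocity gives (19/121) = (121/19). Reduce: 121 ≡ 7 (mod 19). Now have (7/19).
Both 7 ≡ 3 and 19 ≡ 3 (mod 4), so reciprocity gives (7/19) = -(19/7). Reduce: 19 ≡ 5 (mod 7). Now have -(5/7).
5 ≡ 1 (mod 4), so quadratic reciprocity gives (5/7) = (7/5). Reduce: 7 ≡ 2 (mod 5). Now have -(2/5).
Factor out 2: 2 = 2. Since 5 ≡ 5 (mod 8), (2/5) = -1. Now have (1/5).
(1/5) = 1. Collecting the sign factors: 1.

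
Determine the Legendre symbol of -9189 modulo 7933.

Reduce the numerator: -9189 ≡ 6677 (mod 7933), so (-9189/7933) = (6677/7933).
6677 ≡ 1 (mod 4), so quadratic reciprocity gives (6677/7933) = (7933/6677). Reduce: 7933 ≡ 1256 (mod 6677). Now have (1256/6677).
Factor out 2: 1256 = 2^3·157. Since 6677 ≡ 5 (mod 8), (2/6677) = -1, and (2/6677)^3 = -1. Now have -(157/6677).
157 ≡ 1 (mod 4), so quadratic reciprocity gives (157/6677) = (6677/157). Reduce: 6677 ≡ 83 (mod 157). Now have -(83/157).
157 ≡ 1 (mod 4), so quadratic reciprocity gives (83/157) = (157/83). Reduce: 157 ≡ 74 (mod 83). Now have -(74/83).
Factor out 2: 74 = 2·37. Since 83 ≡ 3 (mod 8), (2/83) = -1. Now have (37/83).
37 ≡ 1 (mod 4), so quadratic reciprocity gives (37/83) = (83/37). Reduce: 83 ≡ 9 (mod 37). Now have (9/37).
9 ≡ 1 (mod 4), so quadratic reciprocity gives (9/37) = (37/9). Reduce: 37 ≡ 1 (mod 9). Now have (1/9).
(1/9) = 1. Collecting the sign factors: 1.

1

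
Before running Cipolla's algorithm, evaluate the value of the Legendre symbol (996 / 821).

1

(996 / 821)
  = (175 / 821)    [996 ≡ 175 mod 821]
  = (821 / 175)    [QR: 821 ≡ 1 mod 4, sign kept]
  = (121 / 175)    [821 ≡ 121 mod 175]
  = (175 / 121)    [QR: 121 ≡ 1 mod 4, sign kept]
  = (54 / 121)    [175 ≡ 54 mod 121]
  = (27 / 121)    [121 ≡ 1 mod 8 ⇒ (2 / 121) = +1]
  = (121 / 27)    [QR: 121 ≡ 1 mod 4, sign kept]
  = (13 / 27)    [121 ≡ 13 mod 27]
  = (27 / 13)    [QR: 13 ≡ 1 mod 4, sign kept]
  = (1 / 13)    [27 ≡ 1 mod 13]
  = 1    [(1 / 13) = 1]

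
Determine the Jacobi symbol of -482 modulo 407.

-1

Pull out -1: (-482|407) = (-1|407)·(482|407). Since 407 ≡ 3 (mod 4), (-1|407) = -1. Now have -(482|407).
Reduce the numerator: 482 ≡ 75 (mod 407), so (482|407) = (75|407).
Both 75 ≡ 3 and 407 ≡ 3 (mod 4), so reciprocity gives (75|407) = -(407|75). Reduce: 407 ≡ 32 (mod 75). Now have (32|75).
Factor out 2: 32 = 2^5. Since 75 ≡ 3 (mod 8), (2|75) = -1, and (2|75)^5 = -1. Now have -(1|75).
(1|75) = 1. Collecting the sign factors: -1.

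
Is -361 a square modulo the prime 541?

yes

(-361|541)
  = (180|541)    [-361 ≡ 180 mod 541]
  = (45|541)    [541 ≡ 5 mod 8 ⇒ (2|541)^2 = +1]
  = (541|45)    [QR: 45 ≡ 1 mod 4, sign kept]
  = (1|45)    [541 ≡ 1 mod 45]
  = 1    [(1|45) = 1]
The Legendre symbol is 1, so x^2 ≡ -361 (mod 541) has solution.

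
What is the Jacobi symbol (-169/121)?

1

Reduce the numerator: -169 ≡ 73 (mod 121), so (-169/121) = (73/121).
73 ≡ 1 (mod 4), so quadratic reciprocity gives (73/121) = (121/73). Reduce: 121 ≡ 48 (mod 73). Now have (48/73).
Factor out 2: 48 = 2^4·3. Since 73 ≡ 1 (mod 8), (2/73) = +1, and (2/73)^4 = +1. Now have (3/73).
73 ≡ 1 (mod 4), so quadratic reciprocity gives (3/73) = (73/3). Reduce: 73 ≡ 1 (mod 3). Now have (1/3).
(1/3) = 1. Collecting the sign factors: 1.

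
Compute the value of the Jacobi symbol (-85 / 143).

-1

Pull out -1: (-85 / 143) = (-1 / 143)·(85 / 143). Since 143 ≡ 3 (mod 4), (-1 / 143) = -1. Now have -(85 / 143).
85 ≡ 1 (mod 4), so quadratic reciprocity gives (85 / 143) = (143 / 85). Reduce: 143 ≡ 58 (mod 85). Now have -(58 / 85).
Factor out 2: 58 = 2·29. Since 85 ≡ 5 (mod 8), (2 / 85) = -1. Now have (29 / 85).
29 ≡ 1 (mod 4), so quadratic reciprocity gives (29 / 85) = (85 / 29). Reduce: 85 ≡ 27 (mod 29). Now have (27 / 29).
29 ≡ 1 (mod 4), so quadratic reciprocity gives (27 / 29) = (29 / 27). Reduce: 29 ≡ 2 (mod 27). Now have (2 / 27).
Factor out 2: 2 = 2. Since 27 ≡ 3 (mod 8), (2 / 27) = -1. Now have -(1 / 27).
(1 / 27) = 1. Collecting the sign factors: -1.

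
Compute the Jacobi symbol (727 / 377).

-1

Reduce the numerator: 727 ≡ 350 (mod 377), so (727 / 377) = (350 / 377).
Factor out 2: 350 = 2·175. Since 377 ≡ 1 (mod 8), (2 / 377) = +1. Now have (175 / 377).
377 ≡ 1 (mod 4), so quadratic reciprocity gives (175 / 377) = (377 / 175). Reduce: 377 ≡ 27 (mod 175). Now have (27 / 175).
Both 27 ≡ 3 and 175 ≡ 3 (mod 4), so reciprocity gives (27 / 175) = -(175 / 27). Reduce: 175 ≡ 13 (mod 27). Now have -(13 / 27).
13 ≡ 1 (mod 4), so quadratic reciprocity gives (13 / 27) = (27 / 13). Reduce: 27 ≡ 1 (mod 13). Now have -(1 / 13).
(1 / 13) = 1. Collecting the sign factors: -1.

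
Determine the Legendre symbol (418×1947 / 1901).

By multiplicativity, (418·1947 / 1901) = (418 / 1901)·(1947 / 1901).
First factor (418 / 1901):
(418 / 1901)
  = -(209 / 1901)    [1901 ≡ 5 mod 8 ⇒ (2 / 1901) = -1]
  = -(1901 / 209)    [QR: 209 ≡ 1 mod 4, sign kept]
  = -(20 / 209)    [1901 ≡ 20 mod 209]
  = -(5 / 209)    [209 ≡ 1 mod 8 ⇒ (2 / 209)^2 = +1]
  = -(209 / 5)    [QR: 5 ≡ 1 mod 4, sign kept]
  = -(4 / 5)    [209 ≡ 4 mod 5]
  = -(1 / 5)    [5 ≡ 5 mod 8 ⇒ (2 / 5)^2 = +1]
  = -1    [(1 / 5) = 1]
Second factor (1947 / 1901):
(1947 / 1901)
  = (46 / 1901)    [1947 ≡ 46 mod 1901]
  = -(23 / 1901)    [1901 ≡ 5 mod 8 ⇒ (2 / 1901) = -1]
  = -(1901 / 23)    [QR: 1901 ≡ 1 mod 4, sign kept]
  = -(15 / 23)    [1901 ≡ 15 mod 23]
  = (23 / 15)    [QR: both ≡ 3 mod 4, sign flips]
  = (8 / 15)    [23 ≡ 8 mod 15]
  = (1 / 15)    [15 ≡ 7 mod 8 ⇒ (2 / 15)^3 = +1]
  = 1    [(1 / 15) = 1]
Product: (-1)·(1) = -1.

-1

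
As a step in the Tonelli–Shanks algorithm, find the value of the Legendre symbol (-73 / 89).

Reduce the numerator: -73 ≡ 16 (mod 89), so (-73 / 89) = (16 / 89).
Factor out 2: 16 = 2^4. Since 89 ≡ 1 (mod 8), (2 / 89) = +1, and (2 / 89)^4 = +1. Now have (1 / 89).
(1 / 89) = 1. Collecting the sign factors: 1.

1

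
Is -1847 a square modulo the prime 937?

Reduce the numerator: -1847 ≡ 27 (mod 937), so (-1847|937) = (27|937).
937 ≡ 1 (mod 4), so quadratic reciprocity gives (27|937) = (937|27). Reduce: 937 ≡ 19 (mod 27). Now have (19|27).
Both 19 ≡ 3 and 27 ≡ 3 (mod 4), so reciprocity gives (19|27) = -(27|19). Reduce: 27 ≡ 8 (mod 19). Now have -(8|19).
Factor out 2: 8 = 2^3. Since 19 ≡ 3 (mod 8), (2|19) = -1, and (2|19)^3 = -1. Now have (1|19).
(1|19) = 1. Collecting the sign factors: 1.
(-1847|937) = 1, and 937 is prime, so -1847 is a quadratic residue mod 937.

yes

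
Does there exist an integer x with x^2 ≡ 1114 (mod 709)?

yes

(1114/709)
  = (405/709)    [1114 ≡ 405 mod 709]
  = (709/405)    [QR: 405 ≡ 1 mod 4, sign kept]
  = (304/405)    [709 ≡ 304 mod 405]
  = (19/405)    [405 ≡ 5 mod 8 ⇒ (2/405)^4 = +1]
  = (405/19)    [QR: 405 ≡ 1 mod 4, sign kept]
  = (6/19)    [405 ≡ 6 mod 19]
  = -(3/19)    [19 ≡ 3 mod 8 ⇒ (2/19) = -1]
  = (19/3)    [QR: both ≡ 3 mod 4, sign flips]
  = (1/3)    [19 ≡ 1 mod 3]
  = 1    [(1/3) = 1]
(1114/709) = 1, and 709 is prime, so 1114 is a quadratic residue mod 709.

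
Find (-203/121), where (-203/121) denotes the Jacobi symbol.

1

(-203/121)
  = (203/121)    [121 ≡ 1 mod 4 ⇒ (-1/121) = +1]
  = (82/121)    [203 ≡ 82 mod 121]
  = (41/121)    [121 ≡ 1 mod 8 ⇒ (2/121) = +1]
  = (121/41)    [QR: 41 ≡ 1 mod 4, sign kept]
  = (39/41)    [121 ≡ 39 mod 41]
  = (41/39)    [QR: 41 ≡ 1 mod 4, sign kept]
  = (2/39)    [41 ≡ 2 mod 39]
  = (1/39)    [39 ≡ 7 mod 8 ⇒ (2/39) = +1]
  = 1    [(1/39) = 1]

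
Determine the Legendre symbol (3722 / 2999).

1

(3722 / 2999)
  = (723 / 2999)    [3722 ≡ 723 mod 2999]
  = -(2999 / 723)    [QR: both ≡ 3 mod 4, sign flips]
  = -(107 / 723)    [2999 ≡ 107 mod 723]
  = (723 / 107)    [QR: both ≡ 3 mod 4, sign flips]
  = (81 / 107)    [723 ≡ 81 mod 107]
  = (107 / 81)    [QR: 81 ≡ 1 mod 4, sign kept]
  = (26 / 81)    [107 ≡ 26 mod 81]
  = (13 / 81)    [81 ≡ 1 mod 8 ⇒ (2 / 81) = +1]
  = (81 / 13)    [QR: 13 ≡ 1 mod 4, sign kept]
  = (3 / 13)    [81 ≡ 3 mod 13]
  = (13 / 3)    [QR: 13 ≡ 1 mod 4, sign kept]
  = (1 / 3)    [13 ≡ 1 mod 3]
  = 1    [(1 / 3) = 1]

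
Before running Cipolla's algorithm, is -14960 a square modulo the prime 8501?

Pull out -1: (-14960|8501) = (-1|8501)·(14960|8501). Since 8501 ≡ 1 (mod 4), (-1|8501) = +1. Now have (14960|8501).
Reduce the numerator: 14960 ≡ 6459 (mod 8501), so (14960|8501) = (6459|8501).
8501 ≡ 1 (mod 4), so quadratic reciprocity gives (6459|8501) = (8501|6459). Reduce: 8501 ≡ 2042 (mod 6459). Now have (2042|6459).
Factor out 2: 2042 = 2·1021. Since 6459 ≡ 3 (mod 8), (2|6459) = -1. Now have -(1021|6459).
1021 ≡ 1 (mod 4), so quadratic reciprocity gives (1021|6459) = (6459|1021). Reduce: 6459 ≡ 333 (mod 1021). Now have -(333|1021).
333 ≡ 1 (mod 4), so quadratic reciprocity gives (333|1021) = (1021|333). Reduce: 1021 ≡ 22 (mod 333). Now have -(22|333).
Factor out 2: 22 = 2·11. Since 333 ≡ 5 (mod 8), (2|333) = -1. Now have (11|333).
333 ≡ 1 (mod 4), so quadratic reciprocity gives (11|333) = (333|11). Reduce: 333 ≡ 3 (mod 11). Now have (3|11).
Both 3 ≡ 3 and 11 ≡ 3 (mod 4), so reciprocity gives (3|11) = -(11|3). Reduce: 11 ≡ 2 (mod 3). Now have -(2|3).
Factor out 2: 2 = 2. Since 3 ≡ 3 (mod 8), (2|3) = -1. Now have (1|3).
(1|3) = 1. Collecting the sign factors: 1.
(-14960|8501) = 1, and 8501 is prime, so -14960 is a quadratic residue mod 8501.

yes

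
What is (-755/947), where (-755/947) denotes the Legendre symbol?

1

(-755/947)
  = (192/947)    [-755 ≡ 192 mod 947]
  = (3/947)    [947 ≡ 3 mod 8 ⇒ (2/947)^6 = +1]
  = -(947/3)    [QR: both ≡ 3 mod 4, sign flips]
  = -(2/3)    [947 ≡ 2 mod 3]
  = (1/3)    [3 ≡ 3 mod 8 ⇒ (2/3) = -1]
  = 1    [(1/3) = 1]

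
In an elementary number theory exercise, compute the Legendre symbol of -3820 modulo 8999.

-1

Reduce the numerator: -3820 ≡ 5179 (mod 8999), so (-3820|8999) = (5179|8999).
Both 5179 ≡ 3 and 8999 ≡ 3 (mod 4), so reciprocity gives (5179|8999) = -(8999|5179). Reduce: 8999 ≡ 3820 (mod 5179). Now have -(3820|5179).
Factor out 2: 3820 = 2^2·955. Since 5179 ≡ 3 (mod 8), (2|5179) = -1, and (2|5179)^2 = +1. Now have -(955|5179).
Both 955 ≡ 3 and 5179 ≡ 3 (mod 4), so reciprocity gives (955|5179) = -(5179|955). Reduce: 5179 ≡ 404 (mod 955). Now have (404|955).
Factor out 2: 404 = 2^2·101. Since 955 ≡ 3 (mod 8), (2|955) = -1, and (2|955)^2 = +1. Now have (101|955).
101 ≡ 1 (mod 4), so quadratic reciprocity gives (101|955) = (955|101). Reduce: 955 ≡ 46 (mod 101). Now have (46|101).
Factor out 2: 46 = 2·23. Since 101 ≡ 5 (mod 8), (2|101) = -1. Now have -(23|101).
101 ≡ 1 (mod 4), so quadratic reciprocity gives (23|101) = (101|23). Reduce: 101 ≡ 9 (mod 23). Now have -(9|23).
9 ≡ 1 (mod 4), so quadratic reciprocity gives (9|23) = (23|9). Reduce: 23 ≡ 5 (mod 9). Now have -(5|9).
5 ≡ 1 (mod 4), so quadratic reciprocity gives (5|9) = (9|5). Reduce: 9 ≡ 4 (mod 5). Now have -(4|5).
Factor out 2: 4 = 2^2. Since 5 ≡ 5 (mod 8), (2|5) = -1, and (2|5)^2 = +1. Now have -(1|5).
(1|5) = 1. Collecting the sign factors: -1.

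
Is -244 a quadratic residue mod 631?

Pull out -1: (-244|631) = (-1|631)·(244|631). Since 631 ≡ 3 (mod 4), (-1|631) = -1. Now have -(244|631).
Factor out 2: 244 = 2^2·61. Since 631 ≡ 7 (mod 8), (2|631) = +1, and (2|631)^2 = +1. Now have -(61|631).
61 ≡ 1 (mod 4), so quadratic reciprocity gives (61|631) = (631|61). Reduce: 631 ≡ 21 (mod 61). Now have -(21|61).
21 ≡ 1 (mod 4), so quadratic reciprocity gives (21|61) = (61|21). Reduce: 61 ≡ 19 (mod 21). Now have -(19|21).
21 ≡ 1 (mod 4), so quadratic reciprocity gives (19|21) = (21|19). Reduce: 21 ≡ 2 (mod 19). Now have -(2|19).
Factor out 2: 2 = 2. Since 19 ≡ 3 (mod 8), (2|19) = -1. Now have (1|19).
(1|19) = 1. Collecting the sign factors: 1.
The Legendre symbol is 1, so x^2 ≡ -244 (mod 631) has solution.

yes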